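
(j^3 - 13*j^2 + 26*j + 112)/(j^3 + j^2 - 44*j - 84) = (j - 8)/(j + 6)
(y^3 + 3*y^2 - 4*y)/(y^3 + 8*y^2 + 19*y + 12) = y*(y - 1)/(y^2 + 4*y + 3)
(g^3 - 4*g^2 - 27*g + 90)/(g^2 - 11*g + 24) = (g^2 - g - 30)/(g - 8)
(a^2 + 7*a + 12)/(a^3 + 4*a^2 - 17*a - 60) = (a + 4)/(a^2 + a - 20)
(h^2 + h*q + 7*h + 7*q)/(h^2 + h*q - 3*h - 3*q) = (h + 7)/(h - 3)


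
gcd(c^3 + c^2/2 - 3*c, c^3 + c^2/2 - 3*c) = c^3 + c^2/2 - 3*c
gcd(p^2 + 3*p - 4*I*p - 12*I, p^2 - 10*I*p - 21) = 1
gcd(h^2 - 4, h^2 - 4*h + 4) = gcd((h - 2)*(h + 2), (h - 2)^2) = h - 2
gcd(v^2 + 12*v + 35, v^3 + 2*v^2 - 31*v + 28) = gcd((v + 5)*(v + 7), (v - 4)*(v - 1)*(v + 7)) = v + 7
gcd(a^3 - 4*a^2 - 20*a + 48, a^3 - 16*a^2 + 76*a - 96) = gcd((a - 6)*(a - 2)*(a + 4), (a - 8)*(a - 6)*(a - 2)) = a^2 - 8*a + 12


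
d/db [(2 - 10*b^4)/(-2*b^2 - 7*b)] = 2*(20*b^5 + 105*b^4 + 4*b + 7)/(b^2*(4*b^2 + 28*b + 49))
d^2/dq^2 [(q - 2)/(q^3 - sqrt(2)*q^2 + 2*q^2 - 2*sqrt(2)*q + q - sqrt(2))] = 2*((q - 2)*(3*q^2 - 2*sqrt(2)*q + 4*q - 2*sqrt(2) + 1)^2 + (-3*q^2 - 4*q + 2*sqrt(2)*q - (q - 2)*(3*q - sqrt(2) + 2) - 1 + 2*sqrt(2))*(q^3 - sqrt(2)*q^2 + 2*q^2 - 2*sqrt(2)*q + q - sqrt(2)))/(q^3 - sqrt(2)*q^2 + 2*q^2 - 2*sqrt(2)*q + q - sqrt(2))^3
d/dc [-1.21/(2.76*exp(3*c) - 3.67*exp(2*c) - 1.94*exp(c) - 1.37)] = (10.0188*exp(2*c) - 8.8814*exp(c) - 2.3474)*exp(c)/(-2.76*exp(3*c) + 3.67*exp(2*c) + 1.94*exp(c) + 1.37)^2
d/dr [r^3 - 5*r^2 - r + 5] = 3*r^2 - 10*r - 1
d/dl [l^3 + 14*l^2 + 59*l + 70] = 3*l^2 + 28*l + 59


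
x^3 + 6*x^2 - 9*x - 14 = (x - 2)*(x + 1)*(x + 7)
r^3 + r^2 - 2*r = r*(r - 1)*(r + 2)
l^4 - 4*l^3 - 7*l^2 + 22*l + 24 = (l - 4)*(l - 3)*(l + 1)*(l + 2)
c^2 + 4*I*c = c*(c + 4*I)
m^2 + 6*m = m*(m + 6)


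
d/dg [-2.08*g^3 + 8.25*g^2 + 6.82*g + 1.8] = -6.24*g^2 + 16.5*g + 6.82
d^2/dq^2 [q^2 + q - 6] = 2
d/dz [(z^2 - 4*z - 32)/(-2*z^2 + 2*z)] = (-3*z^2 - 64*z + 32)/(2*z^2*(z^2 - 2*z + 1))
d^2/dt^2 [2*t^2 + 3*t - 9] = 4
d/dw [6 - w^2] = -2*w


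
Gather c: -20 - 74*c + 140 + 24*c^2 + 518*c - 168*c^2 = -144*c^2 + 444*c + 120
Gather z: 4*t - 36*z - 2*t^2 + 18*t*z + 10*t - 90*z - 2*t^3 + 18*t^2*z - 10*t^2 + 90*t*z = -2*t^3 - 12*t^2 + 14*t + z*(18*t^2 + 108*t - 126)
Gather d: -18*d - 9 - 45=-18*d - 54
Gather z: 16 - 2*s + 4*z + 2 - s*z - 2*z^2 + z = -2*s - 2*z^2 + z*(5 - s) + 18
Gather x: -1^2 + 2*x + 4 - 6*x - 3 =-4*x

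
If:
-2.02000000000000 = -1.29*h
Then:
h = 1.57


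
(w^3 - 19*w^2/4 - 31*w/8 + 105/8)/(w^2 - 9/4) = (4*w^2 - 13*w - 35)/(2*(2*w + 3))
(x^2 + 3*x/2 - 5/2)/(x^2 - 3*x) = (2*x^2 + 3*x - 5)/(2*x*(x - 3))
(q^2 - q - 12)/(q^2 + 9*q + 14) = (q^2 - q - 12)/(q^2 + 9*q + 14)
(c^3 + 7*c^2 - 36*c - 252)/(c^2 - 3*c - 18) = (c^2 + 13*c + 42)/(c + 3)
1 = 1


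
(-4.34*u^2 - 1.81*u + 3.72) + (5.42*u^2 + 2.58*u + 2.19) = 1.08*u^2 + 0.77*u + 5.91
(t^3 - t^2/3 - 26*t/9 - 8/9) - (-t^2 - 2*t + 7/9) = t^3 + 2*t^2/3 - 8*t/9 - 5/3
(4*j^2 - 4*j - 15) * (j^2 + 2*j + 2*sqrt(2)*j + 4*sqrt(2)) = 4*j^4 + 4*j^3 + 8*sqrt(2)*j^3 - 23*j^2 + 8*sqrt(2)*j^2 - 46*sqrt(2)*j - 30*j - 60*sqrt(2)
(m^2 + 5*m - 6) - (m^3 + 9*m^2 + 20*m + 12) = -m^3 - 8*m^2 - 15*m - 18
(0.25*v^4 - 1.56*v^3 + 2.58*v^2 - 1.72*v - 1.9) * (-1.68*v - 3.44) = -0.42*v^5 + 1.7608*v^4 + 1.032*v^3 - 5.9856*v^2 + 9.1088*v + 6.536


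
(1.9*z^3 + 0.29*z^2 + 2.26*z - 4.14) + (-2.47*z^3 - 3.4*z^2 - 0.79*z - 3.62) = -0.57*z^3 - 3.11*z^2 + 1.47*z - 7.76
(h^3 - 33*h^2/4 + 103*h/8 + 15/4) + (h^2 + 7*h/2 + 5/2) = h^3 - 29*h^2/4 + 131*h/8 + 25/4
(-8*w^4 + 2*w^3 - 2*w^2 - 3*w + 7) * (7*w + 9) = -56*w^5 - 58*w^4 + 4*w^3 - 39*w^2 + 22*w + 63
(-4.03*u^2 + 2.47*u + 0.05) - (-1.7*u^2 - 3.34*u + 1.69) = -2.33*u^2 + 5.81*u - 1.64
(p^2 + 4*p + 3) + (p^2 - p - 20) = 2*p^2 + 3*p - 17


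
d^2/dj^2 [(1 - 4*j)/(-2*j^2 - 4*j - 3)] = 4*(8*(j + 1)^2*(4*j - 1) - (12*j + 7)*(2*j^2 + 4*j + 3))/(2*j^2 + 4*j + 3)^3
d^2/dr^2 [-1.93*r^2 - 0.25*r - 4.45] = -3.86000000000000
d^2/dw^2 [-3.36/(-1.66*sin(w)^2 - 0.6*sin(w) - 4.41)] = (-37.035264*sin(w)^4 - 10.03968*sin(w)^3 + 152.73216*sin(w)^2 + 28.96992*sin(w) - 46.775232)/(1.66*sin(w)^2 + 0.6*sin(w) + 4.41)^3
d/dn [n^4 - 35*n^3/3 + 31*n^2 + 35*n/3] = 4*n^3 - 35*n^2 + 62*n + 35/3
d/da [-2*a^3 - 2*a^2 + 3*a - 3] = -6*a^2 - 4*a + 3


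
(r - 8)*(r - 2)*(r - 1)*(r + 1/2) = r^4 - 21*r^3/2 + 41*r^2/2 - 3*r - 8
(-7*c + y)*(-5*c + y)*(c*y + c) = 35*c^3*y + 35*c^3 - 12*c^2*y^2 - 12*c^2*y + c*y^3 + c*y^2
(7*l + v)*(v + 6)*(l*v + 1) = 7*l^2*v^2 + 42*l^2*v + l*v^3 + 6*l*v^2 + 7*l*v + 42*l + v^2 + 6*v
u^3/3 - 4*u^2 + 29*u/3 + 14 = (u/3 + 1/3)*(u - 7)*(u - 6)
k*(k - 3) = k^2 - 3*k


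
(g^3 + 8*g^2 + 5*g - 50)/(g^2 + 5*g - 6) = (g^3 + 8*g^2 + 5*g - 50)/(g^2 + 5*g - 6)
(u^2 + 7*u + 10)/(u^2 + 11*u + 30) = (u + 2)/(u + 6)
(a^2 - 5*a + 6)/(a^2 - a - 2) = (a - 3)/(a + 1)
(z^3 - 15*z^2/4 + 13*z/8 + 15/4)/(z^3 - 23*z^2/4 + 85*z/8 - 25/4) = (4*z + 3)/(4*z - 5)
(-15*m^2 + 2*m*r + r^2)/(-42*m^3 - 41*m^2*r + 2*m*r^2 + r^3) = (15*m^2 - 2*m*r - r^2)/(42*m^3 + 41*m^2*r - 2*m*r^2 - r^3)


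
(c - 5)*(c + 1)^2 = c^3 - 3*c^2 - 9*c - 5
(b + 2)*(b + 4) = b^2 + 6*b + 8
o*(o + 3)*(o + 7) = o^3 + 10*o^2 + 21*o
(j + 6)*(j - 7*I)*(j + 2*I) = j^3 + 6*j^2 - 5*I*j^2 + 14*j - 30*I*j + 84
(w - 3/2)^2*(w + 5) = w^3 + 2*w^2 - 51*w/4 + 45/4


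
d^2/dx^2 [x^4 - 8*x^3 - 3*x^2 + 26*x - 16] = 12*x^2 - 48*x - 6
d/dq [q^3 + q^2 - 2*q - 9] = 3*q^2 + 2*q - 2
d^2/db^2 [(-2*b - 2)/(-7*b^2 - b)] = 4*(49*b^3 + 147*b^2 + 21*b + 1)/(b^3*(343*b^3 + 147*b^2 + 21*b + 1))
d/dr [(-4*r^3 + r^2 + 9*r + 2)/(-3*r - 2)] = (24*r^3 + 21*r^2 - 4*r - 12)/(9*r^2 + 12*r + 4)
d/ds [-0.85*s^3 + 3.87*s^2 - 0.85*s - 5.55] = -2.55*s^2 + 7.74*s - 0.85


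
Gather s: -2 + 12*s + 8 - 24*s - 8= -12*s - 2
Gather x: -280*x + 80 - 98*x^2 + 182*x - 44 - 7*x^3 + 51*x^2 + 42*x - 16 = -7*x^3 - 47*x^2 - 56*x + 20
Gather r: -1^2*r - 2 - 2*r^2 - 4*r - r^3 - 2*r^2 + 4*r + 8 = -r^3 - 4*r^2 - r + 6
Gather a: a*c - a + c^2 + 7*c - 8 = a*(c - 1) + c^2 + 7*c - 8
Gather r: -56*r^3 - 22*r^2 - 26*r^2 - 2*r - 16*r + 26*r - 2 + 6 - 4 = -56*r^3 - 48*r^2 + 8*r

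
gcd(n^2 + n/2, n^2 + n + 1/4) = n + 1/2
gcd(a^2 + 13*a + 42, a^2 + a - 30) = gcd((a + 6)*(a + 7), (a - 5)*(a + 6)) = a + 6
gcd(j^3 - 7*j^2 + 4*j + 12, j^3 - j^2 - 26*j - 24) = j^2 - 5*j - 6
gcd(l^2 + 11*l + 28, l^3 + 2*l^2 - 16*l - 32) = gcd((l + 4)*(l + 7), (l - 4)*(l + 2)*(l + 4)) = l + 4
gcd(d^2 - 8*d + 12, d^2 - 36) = d - 6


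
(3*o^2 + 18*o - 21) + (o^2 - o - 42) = 4*o^2 + 17*o - 63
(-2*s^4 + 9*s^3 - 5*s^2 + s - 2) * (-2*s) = 4*s^5 - 18*s^4 + 10*s^3 - 2*s^2 + 4*s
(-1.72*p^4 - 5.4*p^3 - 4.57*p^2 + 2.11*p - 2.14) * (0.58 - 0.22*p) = 0.3784*p^5 + 0.1904*p^4 - 2.1266*p^3 - 3.1148*p^2 + 1.6946*p - 1.2412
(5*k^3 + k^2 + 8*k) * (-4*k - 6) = -20*k^4 - 34*k^3 - 38*k^2 - 48*k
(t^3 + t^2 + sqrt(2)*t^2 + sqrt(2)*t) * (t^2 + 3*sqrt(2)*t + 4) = t^5 + t^4 + 4*sqrt(2)*t^4 + 4*sqrt(2)*t^3 + 10*t^3 + 4*sqrt(2)*t^2 + 10*t^2 + 4*sqrt(2)*t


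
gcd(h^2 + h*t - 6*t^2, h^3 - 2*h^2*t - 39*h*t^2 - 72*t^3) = h + 3*t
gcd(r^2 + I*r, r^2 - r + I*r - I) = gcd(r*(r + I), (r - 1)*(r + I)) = r + I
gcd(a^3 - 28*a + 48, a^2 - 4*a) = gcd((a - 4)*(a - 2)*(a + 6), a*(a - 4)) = a - 4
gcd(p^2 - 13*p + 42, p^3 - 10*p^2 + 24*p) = p - 6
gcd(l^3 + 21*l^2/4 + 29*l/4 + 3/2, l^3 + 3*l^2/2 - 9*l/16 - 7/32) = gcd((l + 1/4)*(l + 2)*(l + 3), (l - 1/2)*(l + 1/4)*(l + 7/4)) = l + 1/4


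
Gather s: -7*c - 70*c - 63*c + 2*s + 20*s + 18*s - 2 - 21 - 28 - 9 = -140*c + 40*s - 60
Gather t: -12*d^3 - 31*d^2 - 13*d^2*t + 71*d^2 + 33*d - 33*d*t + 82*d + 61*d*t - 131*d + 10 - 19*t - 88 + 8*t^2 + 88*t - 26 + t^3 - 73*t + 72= -12*d^3 + 40*d^2 - 16*d + t^3 + 8*t^2 + t*(-13*d^2 + 28*d - 4) - 32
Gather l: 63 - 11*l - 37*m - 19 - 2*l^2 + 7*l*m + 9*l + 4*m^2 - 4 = -2*l^2 + l*(7*m - 2) + 4*m^2 - 37*m + 40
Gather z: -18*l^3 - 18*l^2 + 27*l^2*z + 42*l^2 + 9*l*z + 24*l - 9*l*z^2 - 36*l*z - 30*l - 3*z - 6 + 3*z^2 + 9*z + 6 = -18*l^3 + 24*l^2 - 6*l + z^2*(3 - 9*l) + z*(27*l^2 - 27*l + 6)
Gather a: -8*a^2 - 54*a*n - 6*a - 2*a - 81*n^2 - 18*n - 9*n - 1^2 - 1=-8*a^2 + a*(-54*n - 8) - 81*n^2 - 27*n - 2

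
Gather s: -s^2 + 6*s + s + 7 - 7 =-s^2 + 7*s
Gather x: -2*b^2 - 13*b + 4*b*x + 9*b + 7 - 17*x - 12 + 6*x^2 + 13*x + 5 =-2*b^2 - 4*b + 6*x^2 + x*(4*b - 4)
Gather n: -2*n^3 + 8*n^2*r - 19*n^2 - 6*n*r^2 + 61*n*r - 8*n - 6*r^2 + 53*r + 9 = -2*n^3 + n^2*(8*r - 19) + n*(-6*r^2 + 61*r - 8) - 6*r^2 + 53*r + 9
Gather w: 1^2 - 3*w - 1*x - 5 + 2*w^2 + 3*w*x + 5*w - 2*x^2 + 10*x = 2*w^2 + w*(3*x + 2) - 2*x^2 + 9*x - 4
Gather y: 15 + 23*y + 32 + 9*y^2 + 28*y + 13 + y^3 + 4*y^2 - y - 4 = y^3 + 13*y^2 + 50*y + 56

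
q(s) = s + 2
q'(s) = 1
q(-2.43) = -0.43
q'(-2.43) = 1.00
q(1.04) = 3.04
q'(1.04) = 1.00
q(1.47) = 3.47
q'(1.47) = 1.00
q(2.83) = 4.83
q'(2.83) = 1.00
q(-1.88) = 0.12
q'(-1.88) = 1.00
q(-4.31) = -2.31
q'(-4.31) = 1.00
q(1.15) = 3.15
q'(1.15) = 1.00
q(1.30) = 3.30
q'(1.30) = 1.00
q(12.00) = 14.00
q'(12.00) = 1.00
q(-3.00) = -1.00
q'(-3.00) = 1.00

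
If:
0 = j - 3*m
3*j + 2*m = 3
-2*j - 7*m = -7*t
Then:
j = 9/11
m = 3/11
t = 39/77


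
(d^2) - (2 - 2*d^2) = 3*d^2 - 2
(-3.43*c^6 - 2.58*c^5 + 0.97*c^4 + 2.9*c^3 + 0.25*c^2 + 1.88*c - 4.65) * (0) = 0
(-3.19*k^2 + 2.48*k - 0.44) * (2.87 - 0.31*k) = 0.9889*k^3 - 9.9241*k^2 + 7.254*k - 1.2628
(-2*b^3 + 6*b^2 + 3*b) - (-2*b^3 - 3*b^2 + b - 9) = 9*b^2 + 2*b + 9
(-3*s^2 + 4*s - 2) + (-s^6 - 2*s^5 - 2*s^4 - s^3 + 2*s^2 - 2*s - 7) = -s^6 - 2*s^5 - 2*s^4 - s^3 - s^2 + 2*s - 9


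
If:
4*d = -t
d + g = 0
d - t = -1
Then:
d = -1/5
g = 1/5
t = 4/5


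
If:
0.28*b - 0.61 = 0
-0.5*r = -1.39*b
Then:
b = 2.18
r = 6.06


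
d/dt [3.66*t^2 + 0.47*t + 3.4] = 7.32*t + 0.47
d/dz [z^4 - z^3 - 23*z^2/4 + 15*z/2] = 4*z^3 - 3*z^2 - 23*z/2 + 15/2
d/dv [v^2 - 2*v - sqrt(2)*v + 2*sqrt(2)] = 2*v - 2 - sqrt(2)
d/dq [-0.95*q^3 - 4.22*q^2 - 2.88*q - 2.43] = -2.85*q^2 - 8.44*q - 2.88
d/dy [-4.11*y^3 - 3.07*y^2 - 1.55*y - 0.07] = -12.33*y^2 - 6.14*y - 1.55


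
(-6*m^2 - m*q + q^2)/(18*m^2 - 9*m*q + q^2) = (2*m + q)/(-6*m + q)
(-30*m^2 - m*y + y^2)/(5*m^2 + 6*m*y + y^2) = (-6*m + y)/(m + y)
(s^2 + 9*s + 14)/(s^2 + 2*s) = (s + 7)/s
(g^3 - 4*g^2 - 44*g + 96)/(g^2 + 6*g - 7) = (g^3 - 4*g^2 - 44*g + 96)/(g^2 + 6*g - 7)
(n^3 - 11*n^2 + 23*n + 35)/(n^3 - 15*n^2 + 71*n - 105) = (n + 1)/(n - 3)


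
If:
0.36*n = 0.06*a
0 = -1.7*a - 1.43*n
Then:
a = 0.00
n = 0.00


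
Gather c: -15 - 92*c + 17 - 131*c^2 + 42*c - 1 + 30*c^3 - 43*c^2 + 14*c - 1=30*c^3 - 174*c^2 - 36*c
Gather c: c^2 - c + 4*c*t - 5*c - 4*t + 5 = c^2 + c*(4*t - 6) - 4*t + 5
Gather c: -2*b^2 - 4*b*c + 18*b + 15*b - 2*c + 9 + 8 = -2*b^2 + 33*b + c*(-4*b - 2) + 17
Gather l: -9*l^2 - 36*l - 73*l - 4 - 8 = -9*l^2 - 109*l - 12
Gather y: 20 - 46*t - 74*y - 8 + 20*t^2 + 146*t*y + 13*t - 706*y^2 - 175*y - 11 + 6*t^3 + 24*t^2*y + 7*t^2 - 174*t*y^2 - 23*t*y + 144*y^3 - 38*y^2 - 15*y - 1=6*t^3 + 27*t^2 - 33*t + 144*y^3 + y^2*(-174*t - 744) + y*(24*t^2 + 123*t - 264)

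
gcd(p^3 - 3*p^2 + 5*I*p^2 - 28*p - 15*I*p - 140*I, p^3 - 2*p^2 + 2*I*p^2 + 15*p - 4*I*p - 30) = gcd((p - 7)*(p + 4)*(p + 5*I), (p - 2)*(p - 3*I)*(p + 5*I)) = p + 5*I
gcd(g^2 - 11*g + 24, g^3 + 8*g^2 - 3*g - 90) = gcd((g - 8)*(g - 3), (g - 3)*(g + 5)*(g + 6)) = g - 3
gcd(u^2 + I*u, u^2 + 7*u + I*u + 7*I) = u + I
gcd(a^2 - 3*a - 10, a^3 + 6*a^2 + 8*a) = a + 2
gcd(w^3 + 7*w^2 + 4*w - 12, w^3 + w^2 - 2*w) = w^2 + w - 2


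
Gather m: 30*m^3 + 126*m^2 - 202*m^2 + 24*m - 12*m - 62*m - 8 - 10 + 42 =30*m^3 - 76*m^2 - 50*m + 24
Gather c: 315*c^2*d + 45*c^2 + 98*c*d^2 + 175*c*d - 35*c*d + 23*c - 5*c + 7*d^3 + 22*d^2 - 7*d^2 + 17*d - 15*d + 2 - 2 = c^2*(315*d + 45) + c*(98*d^2 + 140*d + 18) + 7*d^3 + 15*d^2 + 2*d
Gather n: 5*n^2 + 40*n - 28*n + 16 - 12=5*n^2 + 12*n + 4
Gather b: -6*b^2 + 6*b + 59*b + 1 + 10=-6*b^2 + 65*b + 11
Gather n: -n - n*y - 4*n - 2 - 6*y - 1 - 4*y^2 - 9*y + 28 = n*(-y - 5) - 4*y^2 - 15*y + 25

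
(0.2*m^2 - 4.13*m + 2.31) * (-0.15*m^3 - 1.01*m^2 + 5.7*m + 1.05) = -0.03*m^5 + 0.4175*m^4 + 4.9648*m^3 - 25.6641*m^2 + 8.8305*m + 2.4255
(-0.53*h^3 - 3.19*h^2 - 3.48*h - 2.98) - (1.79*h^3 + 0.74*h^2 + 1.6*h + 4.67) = -2.32*h^3 - 3.93*h^2 - 5.08*h - 7.65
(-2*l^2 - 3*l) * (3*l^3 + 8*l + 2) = -6*l^5 - 9*l^4 - 16*l^3 - 28*l^2 - 6*l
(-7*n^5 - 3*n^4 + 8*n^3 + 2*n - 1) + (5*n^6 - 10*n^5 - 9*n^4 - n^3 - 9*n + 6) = 5*n^6 - 17*n^5 - 12*n^4 + 7*n^3 - 7*n + 5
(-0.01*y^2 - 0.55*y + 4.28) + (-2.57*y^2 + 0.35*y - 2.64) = -2.58*y^2 - 0.2*y + 1.64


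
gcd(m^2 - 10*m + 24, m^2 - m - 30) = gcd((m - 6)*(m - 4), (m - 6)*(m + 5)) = m - 6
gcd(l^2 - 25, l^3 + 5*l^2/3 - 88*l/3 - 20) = l - 5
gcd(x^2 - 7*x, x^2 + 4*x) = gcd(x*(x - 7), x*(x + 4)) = x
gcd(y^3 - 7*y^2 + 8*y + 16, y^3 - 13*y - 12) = y^2 - 3*y - 4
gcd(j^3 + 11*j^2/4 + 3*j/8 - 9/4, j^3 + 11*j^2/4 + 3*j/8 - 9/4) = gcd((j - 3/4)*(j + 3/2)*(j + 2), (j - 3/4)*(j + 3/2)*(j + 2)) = j^3 + 11*j^2/4 + 3*j/8 - 9/4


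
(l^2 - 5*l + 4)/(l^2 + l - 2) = (l - 4)/(l + 2)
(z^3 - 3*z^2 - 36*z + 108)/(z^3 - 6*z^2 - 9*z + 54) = (z + 6)/(z + 3)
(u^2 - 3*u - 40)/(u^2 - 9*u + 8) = (u + 5)/(u - 1)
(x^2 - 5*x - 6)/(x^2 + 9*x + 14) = (x^2 - 5*x - 6)/(x^2 + 9*x + 14)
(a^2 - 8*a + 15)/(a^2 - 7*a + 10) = (a - 3)/(a - 2)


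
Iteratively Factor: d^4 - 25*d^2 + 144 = (d + 4)*(d^3 - 4*d^2 - 9*d + 36) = (d - 4)*(d + 4)*(d^2 - 9) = (d - 4)*(d + 3)*(d + 4)*(d - 3)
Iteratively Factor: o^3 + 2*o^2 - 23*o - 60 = (o - 5)*(o^2 + 7*o + 12) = (o - 5)*(o + 3)*(o + 4)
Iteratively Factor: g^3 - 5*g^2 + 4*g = (g)*(g^2 - 5*g + 4) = g*(g - 1)*(g - 4)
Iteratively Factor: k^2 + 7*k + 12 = (k + 3)*(k + 4)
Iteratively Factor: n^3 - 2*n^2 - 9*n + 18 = (n - 3)*(n^2 + n - 6) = (n - 3)*(n + 3)*(n - 2)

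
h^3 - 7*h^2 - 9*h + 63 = (h - 7)*(h - 3)*(h + 3)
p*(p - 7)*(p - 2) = p^3 - 9*p^2 + 14*p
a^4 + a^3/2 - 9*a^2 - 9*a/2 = a*(a - 3)*(a + 1/2)*(a + 3)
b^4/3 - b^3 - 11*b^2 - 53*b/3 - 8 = (b/3 + 1)*(b - 8)*(b + 1)^2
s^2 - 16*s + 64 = (s - 8)^2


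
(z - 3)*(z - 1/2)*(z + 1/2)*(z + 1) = z^4 - 2*z^3 - 13*z^2/4 + z/2 + 3/4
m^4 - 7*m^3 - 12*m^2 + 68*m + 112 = (m - 7)*(m - 4)*(m + 2)^2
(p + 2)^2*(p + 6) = p^3 + 10*p^2 + 28*p + 24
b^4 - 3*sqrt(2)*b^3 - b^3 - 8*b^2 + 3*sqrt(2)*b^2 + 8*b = b*(b - 1)*(b - 4*sqrt(2))*(b + sqrt(2))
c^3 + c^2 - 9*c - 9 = (c - 3)*(c + 1)*(c + 3)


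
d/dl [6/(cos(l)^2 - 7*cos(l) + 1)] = 6*(2*cos(l) - 7)*sin(l)/(cos(l)^2 - 7*cos(l) + 1)^2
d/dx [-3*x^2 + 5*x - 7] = 5 - 6*x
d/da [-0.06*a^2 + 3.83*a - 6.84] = 3.83 - 0.12*a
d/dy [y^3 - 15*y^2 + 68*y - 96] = 3*y^2 - 30*y + 68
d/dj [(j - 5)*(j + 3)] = 2*j - 2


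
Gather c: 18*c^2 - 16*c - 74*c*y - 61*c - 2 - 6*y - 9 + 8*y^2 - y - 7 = 18*c^2 + c*(-74*y - 77) + 8*y^2 - 7*y - 18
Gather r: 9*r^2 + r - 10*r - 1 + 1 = 9*r^2 - 9*r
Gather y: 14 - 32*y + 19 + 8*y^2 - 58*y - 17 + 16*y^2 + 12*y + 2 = 24*y^2 - 78*y + 18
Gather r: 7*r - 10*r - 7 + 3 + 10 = 6 - 3*r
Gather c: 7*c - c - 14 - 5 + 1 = 6*c - 18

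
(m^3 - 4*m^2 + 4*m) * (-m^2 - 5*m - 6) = -m^5 - m^4 + 10*m^3 + 4*m^2 - 24*m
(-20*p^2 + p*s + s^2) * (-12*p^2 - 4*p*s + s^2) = 240*p^4 + 68*p^3*s - 36*p^2*s^2 - 3*p*s^3 + s^4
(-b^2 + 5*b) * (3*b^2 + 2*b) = -3*b^4 + 13*b^3 + 10*b^2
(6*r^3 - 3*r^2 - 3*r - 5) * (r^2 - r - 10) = 6*r^5 - 9*r^4 - 60*r^3 + 28*r^2 + 35*r + 50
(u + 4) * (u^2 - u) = u^3 + 3*u^2 - 4*u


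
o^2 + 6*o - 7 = (o - 1)*(o + 7)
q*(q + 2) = q^2 + 2*q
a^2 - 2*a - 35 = (a - 7)*(a + 5)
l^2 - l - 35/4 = (l - 7/2)*(l + 5/2)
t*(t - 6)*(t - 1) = t^3 - 7*t^2 + 6*t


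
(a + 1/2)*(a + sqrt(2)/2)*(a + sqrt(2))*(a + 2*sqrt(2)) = a^4 + a^3/2 + 7*sqrt(2)*a^3/2 + 7*sqrt(2)*a^2/4 + 7*a^2 + 2*sqrt(2)*a + 7*a/2 + sqrt(2)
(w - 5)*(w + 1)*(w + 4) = w^3 - 21*w - 20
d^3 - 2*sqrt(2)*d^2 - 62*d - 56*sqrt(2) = (d - 7*sqrt(2))*(d + sqrt(2))*(d + 4*sqrt(2))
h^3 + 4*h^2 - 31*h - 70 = (h - 5)*(h + 2)*(h + 7)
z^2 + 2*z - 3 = (z - 1)*(z + 3)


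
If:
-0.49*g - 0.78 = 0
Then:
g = -1.59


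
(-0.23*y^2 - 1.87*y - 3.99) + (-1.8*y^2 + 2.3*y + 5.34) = -2.03*y^2 + 0.43*y + 1.35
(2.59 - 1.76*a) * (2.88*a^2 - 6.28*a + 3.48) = -5.0688*a^3 + 18.512*a^2 - 22.39*a + 9.0132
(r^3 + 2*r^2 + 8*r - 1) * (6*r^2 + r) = 6*r^5 + 13*r^4 + 50*r^3 + 2*r^2 - r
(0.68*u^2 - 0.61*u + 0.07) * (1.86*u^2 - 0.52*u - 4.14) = 1.2648*u^4 - 1.4882*u^3 - 2.3678*u^2 + 2.489*u - 0.2898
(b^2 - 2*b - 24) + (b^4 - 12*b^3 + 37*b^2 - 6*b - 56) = b^4 - 12*b^3 + 38*b^2 - 8*b - 80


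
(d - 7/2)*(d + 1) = d^2 - 5*d/2 - 7/2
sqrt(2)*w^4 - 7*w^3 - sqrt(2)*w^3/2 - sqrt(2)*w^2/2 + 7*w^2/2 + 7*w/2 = w*(w - 1)*(w - 7*sqrt(2)/2)*(sqrt(2)*w + sqrt(2)/2)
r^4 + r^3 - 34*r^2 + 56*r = r*(r - 4)*(r - 2)*(r + 7)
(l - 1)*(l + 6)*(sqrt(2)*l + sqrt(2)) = sqrt(2)*l^3 + 6*sqrt(2)*l^2 - sqrt(2)*l - 6*sqrt(2)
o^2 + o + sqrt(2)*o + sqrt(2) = (o + 1)*(o + sqrt(2))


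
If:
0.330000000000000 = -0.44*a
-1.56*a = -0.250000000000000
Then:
No Solution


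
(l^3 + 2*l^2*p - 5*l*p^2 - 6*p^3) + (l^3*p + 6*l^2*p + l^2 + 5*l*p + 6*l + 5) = l^3*p + l^3 + 8*l^2*p + l^2 - 5*l*p^2 + 5*l*p + 6*l - 6*p^3 + 5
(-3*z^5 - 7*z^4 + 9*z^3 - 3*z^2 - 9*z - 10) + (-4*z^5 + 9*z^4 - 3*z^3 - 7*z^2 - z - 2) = -7*z^5 + 2*z^4 + 6*z^3 - 10*z^2 - 10*z - 12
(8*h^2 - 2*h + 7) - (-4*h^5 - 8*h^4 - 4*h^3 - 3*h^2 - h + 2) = 4*h^5 + 8*h^4 + 4*h^3 + 11*h^2 - h + 5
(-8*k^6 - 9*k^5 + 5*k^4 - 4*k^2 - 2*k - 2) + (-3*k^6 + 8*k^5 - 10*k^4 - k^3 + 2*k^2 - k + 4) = -11*k^6 - k^5 - 5*k^4 - k^3 - 2*k^2 - 3*k + 2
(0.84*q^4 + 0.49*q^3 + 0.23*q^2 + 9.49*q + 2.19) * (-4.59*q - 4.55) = -3.8556*q^5 - 6.0711*q^4 - 3.2852*q^3 - 44.6056*q^2 - 53.2316*q - 9.9645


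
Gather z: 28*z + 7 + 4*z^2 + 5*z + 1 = 4*z^2 + 33*z + 8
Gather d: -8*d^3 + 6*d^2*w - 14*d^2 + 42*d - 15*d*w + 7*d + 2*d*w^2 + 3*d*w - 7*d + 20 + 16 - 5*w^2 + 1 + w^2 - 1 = -8*d^3 + d^2*(6*w - 14) + d*(2*w^2 - 12*w + 42) - 4*w^2 + 36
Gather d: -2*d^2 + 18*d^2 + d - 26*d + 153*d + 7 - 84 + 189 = 16*d^2 + 128*d + 112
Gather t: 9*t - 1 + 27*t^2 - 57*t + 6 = 27*t^2 - 48*t + 5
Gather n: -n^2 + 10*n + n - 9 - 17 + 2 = -n^2 + 11*n - 24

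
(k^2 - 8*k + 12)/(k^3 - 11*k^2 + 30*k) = (k - 2)/(k*(k - 5))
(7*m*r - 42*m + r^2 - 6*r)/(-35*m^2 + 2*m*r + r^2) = (r - 6)/(-5*m + r)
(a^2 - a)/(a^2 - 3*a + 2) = a/(a - 2)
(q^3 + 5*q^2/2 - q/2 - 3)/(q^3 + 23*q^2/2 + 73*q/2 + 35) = (2*q^2 + q - 3)/(2*q^2 + 19*q + 35)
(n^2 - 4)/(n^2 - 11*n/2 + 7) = 2*(n + 2)/(2*n - 7)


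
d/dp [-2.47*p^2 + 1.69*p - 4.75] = 1.69 - 4.94*p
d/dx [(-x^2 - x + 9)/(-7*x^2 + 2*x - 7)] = (-9*x^2 + 140*x - 11)/(49*x^4 - 28*x^3 + 102*x^2 - 28*x + 49)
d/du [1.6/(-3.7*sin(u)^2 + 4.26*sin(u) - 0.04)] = (11.84*sin(u) - 6.816)*cos(u)/(3.7*sin(u)^2 - 4.26*sin(u) + 0.04)^2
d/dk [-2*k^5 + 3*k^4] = k^3*(12 - 10*k)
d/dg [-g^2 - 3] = -2*g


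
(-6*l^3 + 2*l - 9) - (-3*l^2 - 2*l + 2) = -6*l^3 + 3*l^2 + 4*l - 11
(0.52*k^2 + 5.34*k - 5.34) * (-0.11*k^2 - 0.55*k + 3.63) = -0.0572*k^4 - 0.8734*k^3 - 0.462*k^2 + 22.3212*k - 19.3842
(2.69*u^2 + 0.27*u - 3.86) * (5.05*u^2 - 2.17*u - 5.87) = 13.5845*u^4 - 4.4738*u^3 - 35.8692*u^2 + 6.7913*u + 22.6582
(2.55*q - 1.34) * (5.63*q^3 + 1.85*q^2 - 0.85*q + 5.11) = 14.3565*q^4 - 2.8267*q^3 - 4.6465*q^2 + 14.1695*q - 6.8474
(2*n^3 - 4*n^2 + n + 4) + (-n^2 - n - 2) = 2*n^3 - 5*n^2 + 2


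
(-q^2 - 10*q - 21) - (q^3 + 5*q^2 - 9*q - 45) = -q^3 - 6*q^2 - q + 24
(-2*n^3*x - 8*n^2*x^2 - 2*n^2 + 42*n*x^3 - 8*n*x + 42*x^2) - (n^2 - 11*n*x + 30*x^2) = -2*n^3*x - 8*n^2*x^2 - 3*n^2 + 42*n*x^3 + 3*n*x + 12*x^2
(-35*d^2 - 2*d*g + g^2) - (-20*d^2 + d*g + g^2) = -15*d^2 - 3*d*g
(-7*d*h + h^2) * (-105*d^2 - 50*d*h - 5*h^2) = 735*d^3*h + 245*d^2*h^2 - 15*d*h^3 - 5*h^4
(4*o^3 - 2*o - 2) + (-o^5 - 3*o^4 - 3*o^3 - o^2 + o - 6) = -o^5 - 3*o^4 + o^3 - o^2 - o - 8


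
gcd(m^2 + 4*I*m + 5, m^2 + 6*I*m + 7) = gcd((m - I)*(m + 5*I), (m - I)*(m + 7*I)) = m - I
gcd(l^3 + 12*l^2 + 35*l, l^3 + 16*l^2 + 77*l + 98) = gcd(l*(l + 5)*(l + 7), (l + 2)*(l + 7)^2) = l + 7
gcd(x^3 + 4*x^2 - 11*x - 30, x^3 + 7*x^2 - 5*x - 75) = x^2 + 2*x - 15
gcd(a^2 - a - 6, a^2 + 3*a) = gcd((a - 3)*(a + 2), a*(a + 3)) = 1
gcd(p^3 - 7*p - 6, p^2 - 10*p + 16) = 1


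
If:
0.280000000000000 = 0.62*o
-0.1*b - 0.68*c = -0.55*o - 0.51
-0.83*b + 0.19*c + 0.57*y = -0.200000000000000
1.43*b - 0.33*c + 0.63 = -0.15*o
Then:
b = -0.22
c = 1.15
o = 0.45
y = -1.06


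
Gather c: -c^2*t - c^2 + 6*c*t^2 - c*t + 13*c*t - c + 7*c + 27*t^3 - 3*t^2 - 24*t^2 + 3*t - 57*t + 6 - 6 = c^2*(-t - 1) + c*(6*t^2 + 12*t + 6) + 27*t^3 - 27*t^2 - 54*t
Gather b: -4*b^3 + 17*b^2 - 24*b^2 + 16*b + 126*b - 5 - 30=-4*b^3 - 7*b^2 + 142*b - 35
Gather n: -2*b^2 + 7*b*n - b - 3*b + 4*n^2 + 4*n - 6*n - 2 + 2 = -2*b^2 - 4*b + 4*n^2 + n*(7*b - 2)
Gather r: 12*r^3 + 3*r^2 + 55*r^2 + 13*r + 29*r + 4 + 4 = 12*r^3 + 58*r^2 + 42*r + 8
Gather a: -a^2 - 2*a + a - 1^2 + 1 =-a^2 - a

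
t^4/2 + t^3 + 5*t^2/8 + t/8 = t*(t/2 + 1/2)*(t + 1/2)^2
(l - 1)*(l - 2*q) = l^2 - 2*l*q - l + 2*q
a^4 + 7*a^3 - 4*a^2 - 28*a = a*(a - 2)*(a + 2)*(a + 7)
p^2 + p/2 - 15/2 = (p - 5/2)*(p + 3)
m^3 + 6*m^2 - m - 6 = (m - 1)*(m + 1)*(m + 6)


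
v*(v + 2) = v^2 + 2*v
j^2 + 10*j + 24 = (j + 4)*(j + 6)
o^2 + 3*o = o*(o + 3)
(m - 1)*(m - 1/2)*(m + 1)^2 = m^4 + m^3/2 - 3*m^2/2 - m/2 + 1/2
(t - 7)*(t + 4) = t^2 - 3*t - 28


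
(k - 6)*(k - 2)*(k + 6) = k^3 - 2*k^2 - 36*k + 72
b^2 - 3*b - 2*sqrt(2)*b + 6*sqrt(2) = (b - 3)*(b - 2*sqrt(2))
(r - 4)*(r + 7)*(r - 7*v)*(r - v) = r^4 - 8*r^3*v + 3*r^3 + 7*r^2*v^2 - 24*r^2*v - 28*r^2 + 21*r*v^2 + 224*r*v - 196*v^2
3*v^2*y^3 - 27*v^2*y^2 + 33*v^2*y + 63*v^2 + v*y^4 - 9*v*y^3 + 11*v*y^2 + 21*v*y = (3*v + y)*(y - 7)*(y - 3)*(v*y + v)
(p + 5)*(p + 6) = p^2 + 11*p + 30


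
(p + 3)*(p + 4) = p^2 + 7*p + 12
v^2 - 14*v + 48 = (v - 8)*(v - 6)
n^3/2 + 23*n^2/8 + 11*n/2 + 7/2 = (n/2 + 1)*(n + 7/4)*(n + 2)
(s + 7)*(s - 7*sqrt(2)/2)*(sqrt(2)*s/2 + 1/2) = sqrt(2)*s^3/2 - 3*s^2 + 7*sqrt(2)*s^2/2 - 21*s - 7*sqrt(2)*s/4 - 49*sqrt(2)/4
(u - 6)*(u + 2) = u^2 - 4*u - 12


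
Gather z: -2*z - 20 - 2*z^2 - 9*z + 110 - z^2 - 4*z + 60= -3*z^2 - 15*z + 150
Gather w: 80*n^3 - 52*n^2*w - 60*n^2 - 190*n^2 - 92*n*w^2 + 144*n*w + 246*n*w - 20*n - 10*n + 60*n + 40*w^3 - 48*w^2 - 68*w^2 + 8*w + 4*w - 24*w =80*n^3 - 250*n^2 + 30*n + 40*w^3 + w^2*(-92*n - 116) + w*(-52*n^2 + 390*n - 12)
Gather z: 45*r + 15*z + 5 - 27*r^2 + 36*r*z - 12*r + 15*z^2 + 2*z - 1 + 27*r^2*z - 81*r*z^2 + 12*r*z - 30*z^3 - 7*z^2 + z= -27*r^2 + 33*r - 30*z^3 + z^2*(8 - 81*r) + z*(27*r^2 + 48*r + 18) + 4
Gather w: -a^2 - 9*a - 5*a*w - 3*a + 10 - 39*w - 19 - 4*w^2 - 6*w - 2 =-a^2 - 12*a - 4*w^2 + w*(-5*a - 45) - 11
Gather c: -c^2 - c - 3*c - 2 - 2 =-c^2 - 4*c - 4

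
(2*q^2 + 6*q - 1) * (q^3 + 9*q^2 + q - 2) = 2*q^5 + 24*q^4 + 55*q^3 - 7*q^2 - 13*q + 2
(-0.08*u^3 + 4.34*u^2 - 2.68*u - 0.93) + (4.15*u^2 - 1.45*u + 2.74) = -0.08*u^3 + 8.49*u^2 - 4.13*u + 1.81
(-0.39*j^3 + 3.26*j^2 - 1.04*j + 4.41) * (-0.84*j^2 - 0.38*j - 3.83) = 0.3276*j^5 - 2.5902*j^4 + 1.1285*j^3 - 15.795*j^2 + 2.3074*j - 16.8903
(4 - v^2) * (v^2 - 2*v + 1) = -v^4 + 2*v^3 + 3*v^2 - 8*v + 4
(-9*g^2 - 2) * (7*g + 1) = -63*g^3 - 9*g^2 - 14*g - 2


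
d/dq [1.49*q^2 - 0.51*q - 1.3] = 2.98*q - 0.51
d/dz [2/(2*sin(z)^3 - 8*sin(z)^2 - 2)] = (8 - 3*sin(z))*sin(z)*cos(z)/(sin(z)^3 - 4*sin(z)^2 - 1)^2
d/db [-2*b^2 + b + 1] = 1 - 4*b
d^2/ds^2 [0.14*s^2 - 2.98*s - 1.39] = 0.280000000000000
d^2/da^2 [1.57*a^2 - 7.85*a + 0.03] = 3.14000000000000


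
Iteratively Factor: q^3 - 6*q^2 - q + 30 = (q - 3)*(q^2 - 3*q - 10) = (q - 5)*(q - 3)*(q + 2)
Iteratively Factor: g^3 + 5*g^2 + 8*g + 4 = (g + 2)*(g^2 + 3*g + 2) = (g + 2)^2*(g + 1)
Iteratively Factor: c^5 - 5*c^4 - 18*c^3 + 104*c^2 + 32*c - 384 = (c - 4)*(c^4 - c^3 - 22*c^2 + 16*c + 96) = (c - 4)^2*(c^3 + 3*c^2 - 10*c - 24) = (c - 4)^2*(c - 3)*(c^2 + 6*c + 8) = (c - 4)^2*(c - 3)*(c + 2)*(c + 4)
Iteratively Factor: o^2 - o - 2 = (o + 1)*(o - 2)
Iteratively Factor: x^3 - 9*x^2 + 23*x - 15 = (x - 1)*(x^2 - 8*x + 15) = (x - 3)*(x - 1)*(x - 5)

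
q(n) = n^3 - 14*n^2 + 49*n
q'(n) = 3*n^2 - 28*n + 49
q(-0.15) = -7.67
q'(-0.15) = 53.27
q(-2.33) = -202.82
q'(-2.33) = 130.53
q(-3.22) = -336.32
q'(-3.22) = 170.27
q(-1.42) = -100.67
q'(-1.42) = 94.81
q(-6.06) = -1033.62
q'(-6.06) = 328.85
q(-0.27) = -14.27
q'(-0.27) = 56.78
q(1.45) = 44.66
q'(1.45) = 14.71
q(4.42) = 29.42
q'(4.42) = -16.15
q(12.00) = 300.00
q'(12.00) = 145.00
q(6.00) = 6.00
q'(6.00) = -11.00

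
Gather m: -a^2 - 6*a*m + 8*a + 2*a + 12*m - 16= -a^2 + 10*a + m*(12 - 6*a) - 16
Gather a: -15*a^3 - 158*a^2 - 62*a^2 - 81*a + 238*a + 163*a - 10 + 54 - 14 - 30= -15*a^3 - 220*a^2 + 320*a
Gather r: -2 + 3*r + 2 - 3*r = 0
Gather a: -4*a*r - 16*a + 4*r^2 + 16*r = a*(-4*r - 16) + 4*r^2 + 16*r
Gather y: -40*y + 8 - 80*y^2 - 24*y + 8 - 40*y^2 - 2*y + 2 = -120*y^2 - 66*y + 18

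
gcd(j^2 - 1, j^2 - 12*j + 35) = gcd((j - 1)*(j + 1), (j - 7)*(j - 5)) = 1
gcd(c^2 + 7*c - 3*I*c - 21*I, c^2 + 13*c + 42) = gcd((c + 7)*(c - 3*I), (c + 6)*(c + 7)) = c + 7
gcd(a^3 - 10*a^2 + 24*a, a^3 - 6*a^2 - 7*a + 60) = a - 4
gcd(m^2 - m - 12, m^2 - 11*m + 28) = m - 4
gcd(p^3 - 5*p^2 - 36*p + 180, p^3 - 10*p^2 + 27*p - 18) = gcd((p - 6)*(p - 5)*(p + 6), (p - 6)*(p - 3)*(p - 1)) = p - 6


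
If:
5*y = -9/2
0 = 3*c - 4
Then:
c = 4/3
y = -9/10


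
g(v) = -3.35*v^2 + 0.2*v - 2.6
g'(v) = 0.2 - 6.7*v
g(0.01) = -2.60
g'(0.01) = 0.13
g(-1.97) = -16.00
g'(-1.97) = 13.40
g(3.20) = -36.26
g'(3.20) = -21.24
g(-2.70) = -27.56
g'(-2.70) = 18.29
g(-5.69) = -112.20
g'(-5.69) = 38.32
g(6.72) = -152.54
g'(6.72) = -44.82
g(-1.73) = -12.97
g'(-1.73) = 11.79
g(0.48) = -3.28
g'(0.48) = -3.02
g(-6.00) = -124.40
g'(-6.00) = 40.40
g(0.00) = -2.60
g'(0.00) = 0.20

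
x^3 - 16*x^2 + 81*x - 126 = (x - 7)*(x - 6)*(x - 3)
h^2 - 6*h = h*(h - 6)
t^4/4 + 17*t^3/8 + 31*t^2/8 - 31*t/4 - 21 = (t/4 + 1)*(t - 2)*(t + 3)*(t + 7/2)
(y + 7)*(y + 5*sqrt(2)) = y^2 + 7*y + 5*sqrt(2)*y + 35*sqrt(2)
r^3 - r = r*(r - 1)*(r + 1)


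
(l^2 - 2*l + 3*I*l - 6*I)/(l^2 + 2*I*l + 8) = (l^2 + l*(-2 + 3*I) - 6*I)/(l^2 + 2*I*l + 8)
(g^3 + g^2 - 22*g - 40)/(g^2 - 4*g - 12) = (g^2 - g - 20)/(g - 6)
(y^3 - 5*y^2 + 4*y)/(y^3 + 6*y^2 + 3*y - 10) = y*(y - 4)/(y^2 + 7*y + 10)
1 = 1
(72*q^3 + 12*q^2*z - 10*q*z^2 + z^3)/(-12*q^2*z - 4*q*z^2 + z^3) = (-6*q + z)/z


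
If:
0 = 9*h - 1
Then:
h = 1/9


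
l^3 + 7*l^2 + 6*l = l*(l + 1)*(l + 6)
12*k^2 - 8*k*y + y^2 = (-6*k + y)*(-2*k + y)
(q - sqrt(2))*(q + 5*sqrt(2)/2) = q^2 + 3*sqrt(2)*q/2 - 5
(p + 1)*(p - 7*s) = p^2 - 7*p*s + p - 7*s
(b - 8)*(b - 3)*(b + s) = b^3 + b^2*s - 11*b^2 - 11*b*s + 24*b + 24*s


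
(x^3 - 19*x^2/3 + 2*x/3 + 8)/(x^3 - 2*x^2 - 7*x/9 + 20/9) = 3*(x - 6)/(3*x - 5)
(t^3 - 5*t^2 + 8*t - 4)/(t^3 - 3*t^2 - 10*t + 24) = (t^2 - 3*t + 2)/(t^2 - t - 12)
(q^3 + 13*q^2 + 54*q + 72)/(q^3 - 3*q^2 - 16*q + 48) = (q^2 + 9*q + 18)/(q^2 - 7*q + 12)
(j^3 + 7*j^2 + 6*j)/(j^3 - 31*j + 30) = j*(j + 1)/(j^2 - 6*j + 5)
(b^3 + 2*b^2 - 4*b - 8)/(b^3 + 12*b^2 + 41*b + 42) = (b^2 - 4)/(b^2 + 10*b + 21)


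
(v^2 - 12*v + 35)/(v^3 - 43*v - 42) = (v - 5)/(v^2 + 7*v + 6)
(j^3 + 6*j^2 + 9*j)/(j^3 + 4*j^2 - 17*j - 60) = j*(j + 3)/(j^2 + j - 20)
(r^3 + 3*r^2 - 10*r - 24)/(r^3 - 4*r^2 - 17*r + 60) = (r + 2)/(r - 5)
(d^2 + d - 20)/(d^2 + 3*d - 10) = (d - 4)/(d - 2)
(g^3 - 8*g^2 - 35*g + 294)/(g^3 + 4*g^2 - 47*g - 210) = (g - 7)/(g + 5)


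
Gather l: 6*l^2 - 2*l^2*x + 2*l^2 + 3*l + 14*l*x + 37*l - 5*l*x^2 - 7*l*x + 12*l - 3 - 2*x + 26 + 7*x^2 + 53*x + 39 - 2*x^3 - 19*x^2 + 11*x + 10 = l^2*(8 - 2*x) + l*(-5*x^2 + 7*x + 52) - 2*x^3 - 12*x^2 + 62*x + 72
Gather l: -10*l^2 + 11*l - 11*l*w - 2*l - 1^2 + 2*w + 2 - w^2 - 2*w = -10*l^2 + l*(9 - 11*w) - w^2 + 1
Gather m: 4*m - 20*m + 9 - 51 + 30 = -16*m - 12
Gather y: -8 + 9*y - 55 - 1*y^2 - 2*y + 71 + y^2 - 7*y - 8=0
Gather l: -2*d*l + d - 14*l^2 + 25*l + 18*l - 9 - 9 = d - 14*l^2 + l*(43 - 2*d) - 18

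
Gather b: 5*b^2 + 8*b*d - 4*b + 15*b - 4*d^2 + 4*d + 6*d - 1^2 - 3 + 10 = 5*b^2 + b*(8*d + 11) - 4*d^2 + 10*d + 6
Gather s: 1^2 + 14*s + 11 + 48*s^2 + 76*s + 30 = 48*s^2 + 90*s + 42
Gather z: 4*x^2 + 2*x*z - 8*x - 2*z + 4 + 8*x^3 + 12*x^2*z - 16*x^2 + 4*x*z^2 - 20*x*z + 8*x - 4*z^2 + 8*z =8*x^3 - 12*x^2 + z^2*(4*x - 4) + z*(12*x^2 - 18*x + 6) + 4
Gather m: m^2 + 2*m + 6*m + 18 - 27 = m^2 + 8*m - 9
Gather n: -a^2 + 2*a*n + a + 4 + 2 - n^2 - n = -a^2 + a - n^2 + n*(2*a - 1) + 6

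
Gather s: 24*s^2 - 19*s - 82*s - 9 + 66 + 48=24*s^2 - 101*s + 105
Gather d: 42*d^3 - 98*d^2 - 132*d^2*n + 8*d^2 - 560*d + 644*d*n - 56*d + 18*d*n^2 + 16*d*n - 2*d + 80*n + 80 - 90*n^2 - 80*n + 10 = 42*d^3 + d^2*(-132*n - 90) + d*(18*n^2 + 660*n - 618) - 90*n^2 + 90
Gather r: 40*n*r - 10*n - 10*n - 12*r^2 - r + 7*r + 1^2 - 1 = -20*n - 12*r^2 + r*(40*n + 6)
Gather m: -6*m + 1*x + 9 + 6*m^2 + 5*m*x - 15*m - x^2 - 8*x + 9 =6*m^2 + m*(5*x - 21) - x^2 - 7*x + 18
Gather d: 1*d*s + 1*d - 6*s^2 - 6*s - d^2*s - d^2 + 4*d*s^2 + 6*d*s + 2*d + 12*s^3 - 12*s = d^2*(-s - 1) + d*(4*s^2 + 7*s + 3) + 12*s^3 - 6*s^2 - 18*s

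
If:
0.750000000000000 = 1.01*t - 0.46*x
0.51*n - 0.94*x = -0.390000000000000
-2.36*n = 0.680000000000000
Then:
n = -0.29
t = 0.86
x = 0.26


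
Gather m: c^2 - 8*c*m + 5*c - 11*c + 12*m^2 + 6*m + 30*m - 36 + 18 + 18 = c^2 - 6*c + 12*m^2 + m*(36 - 8*c)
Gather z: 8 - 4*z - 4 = 4 - 4*z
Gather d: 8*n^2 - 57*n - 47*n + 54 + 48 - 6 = 8*n^2 - 104*n + 96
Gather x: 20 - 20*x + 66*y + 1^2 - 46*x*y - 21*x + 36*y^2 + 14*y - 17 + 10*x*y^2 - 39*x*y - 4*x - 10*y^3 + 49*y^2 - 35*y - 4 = x*(10*y^2 - 85*y - 45) - 10*y^3 + 85*y^2 + 45*y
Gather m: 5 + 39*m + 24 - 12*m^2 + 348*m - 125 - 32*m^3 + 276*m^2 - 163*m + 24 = -32*m^3 + 264*m^2 + 224*m - 72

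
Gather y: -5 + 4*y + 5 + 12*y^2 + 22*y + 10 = 12*y^2 + 26*y + 10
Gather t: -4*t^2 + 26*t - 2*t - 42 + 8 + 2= -4*t^2 + 24*t - 32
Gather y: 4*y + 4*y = 8*y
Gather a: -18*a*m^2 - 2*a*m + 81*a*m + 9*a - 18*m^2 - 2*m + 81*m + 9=a*(-18*m^2 + 79*m + 9) - 18*m^2 + 79*m + 9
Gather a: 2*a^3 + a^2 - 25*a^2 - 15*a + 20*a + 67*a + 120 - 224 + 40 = 2*a^3 - 24*a^2 + 72*a - 64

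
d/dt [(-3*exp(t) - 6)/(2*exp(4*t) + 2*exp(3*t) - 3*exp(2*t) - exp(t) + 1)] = 3*((exp(t) + 2)*(8*exp(3*t) + 6*exp(2*t) - 6*exp(t) - 1) - 2*exp(4*t) - 2*exp(3*t) + 3*exp(2*t) + exp(t) - 1)*exp(t)/(2*exp(4*t) + 2*exp(3*t) - 3*exp(2*t) - exp(t) + 1)^2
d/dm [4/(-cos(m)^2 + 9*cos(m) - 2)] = 4*(9 - 2*cos(m))*sin(m)/(cos(m)^2 - 9*cos(m) + 2)^2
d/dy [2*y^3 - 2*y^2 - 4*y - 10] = 6*y^2 - 4*y - 4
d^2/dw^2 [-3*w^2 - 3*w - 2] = -6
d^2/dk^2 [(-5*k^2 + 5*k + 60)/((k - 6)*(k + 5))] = 180*(-3*k^2 + 3*k - 31)/(k^6 - 3*k^5 - 87*k^4 + 179*k^3 + 2610*k^2 - 2700*k - 27000)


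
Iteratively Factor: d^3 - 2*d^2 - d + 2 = (d + 1)*(d^2 - 3*d + 2) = (d - 2)*(d + 1)*(d - 1)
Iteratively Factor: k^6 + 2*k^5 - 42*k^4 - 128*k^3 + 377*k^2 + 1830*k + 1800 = (k + 2)*(k^5 - 42*k^3 - 44*k^2 + 465*k + 900) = (k + 2)*(k + 4)*(k^4 - 4*k^3 - 26*k^2 + 60*k + 225) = (k + 2)*(k + 3)*(k + 4)*(k^3 - 7*k^2 - 5*k + 75) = (k - 5)*(k + 2)*(k + 3)*(k + 4)*(k^2 - 2*k - 15) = (k - 5)*(k + 2)*(k + 3)^2*(k + 4)*(k - 5)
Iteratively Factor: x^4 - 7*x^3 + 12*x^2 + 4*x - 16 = (x - 2)*(x^3 - 5*x^2 + 2*x + 8) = (x - 2)*(x + 1)*(x^2 - 6*x + 8) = (x - 4)*(x - 2)*(x + 1)*(x - 2)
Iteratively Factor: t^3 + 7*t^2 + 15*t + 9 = (t + 1)*(t^2 + 6*t + 9) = (t + 1)*(t + 3)*(t + 3)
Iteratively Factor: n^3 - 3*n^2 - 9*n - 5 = (n + 1)*(n^2 - 4*n - 5) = (n - 5)*(n + 1)*(n + 1)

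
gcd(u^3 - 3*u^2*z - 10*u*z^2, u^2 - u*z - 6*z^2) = u + 2*z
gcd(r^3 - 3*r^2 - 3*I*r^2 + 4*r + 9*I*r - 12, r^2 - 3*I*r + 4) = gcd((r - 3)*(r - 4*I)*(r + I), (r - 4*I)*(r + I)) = r^2 - 3*I*r + 4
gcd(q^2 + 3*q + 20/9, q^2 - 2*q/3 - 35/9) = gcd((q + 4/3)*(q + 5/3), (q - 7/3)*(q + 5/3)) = q + 5/3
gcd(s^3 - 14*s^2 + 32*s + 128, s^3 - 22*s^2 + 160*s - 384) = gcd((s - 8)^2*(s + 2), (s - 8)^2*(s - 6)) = s^2 - 16*s + 64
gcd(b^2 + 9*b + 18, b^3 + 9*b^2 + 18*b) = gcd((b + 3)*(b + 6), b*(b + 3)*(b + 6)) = b^2 + 9*b + 18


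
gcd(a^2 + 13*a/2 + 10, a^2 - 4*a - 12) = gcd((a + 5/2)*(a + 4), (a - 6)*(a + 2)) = 1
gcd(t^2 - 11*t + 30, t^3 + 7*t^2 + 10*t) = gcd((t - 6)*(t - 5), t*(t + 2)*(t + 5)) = 1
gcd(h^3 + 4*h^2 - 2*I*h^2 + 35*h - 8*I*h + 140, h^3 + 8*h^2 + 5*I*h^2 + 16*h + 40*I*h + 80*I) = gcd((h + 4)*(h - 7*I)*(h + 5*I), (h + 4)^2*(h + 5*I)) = h^2 + h*(4 + 5*I) + 20*I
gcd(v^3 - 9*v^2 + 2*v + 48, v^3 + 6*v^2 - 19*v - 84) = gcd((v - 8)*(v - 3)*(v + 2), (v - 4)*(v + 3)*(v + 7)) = 1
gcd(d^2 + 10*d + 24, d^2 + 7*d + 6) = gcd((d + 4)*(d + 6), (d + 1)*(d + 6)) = d + 6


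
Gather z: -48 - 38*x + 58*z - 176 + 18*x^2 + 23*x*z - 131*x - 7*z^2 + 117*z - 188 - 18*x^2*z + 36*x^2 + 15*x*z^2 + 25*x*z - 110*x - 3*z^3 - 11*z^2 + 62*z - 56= 54*x^2 - 279*x - 3*z^3 + z^2*(15*x - 18) + z*(-18*x^2 + 48*x + 237) - 468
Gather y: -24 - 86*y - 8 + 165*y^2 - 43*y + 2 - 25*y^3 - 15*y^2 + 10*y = -25*y^3 + 150*y^2 - 119*y - 30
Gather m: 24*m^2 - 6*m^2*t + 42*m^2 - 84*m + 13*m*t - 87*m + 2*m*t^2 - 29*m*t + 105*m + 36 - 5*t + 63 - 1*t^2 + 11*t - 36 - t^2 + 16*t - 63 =m^2*(66 - 6*t) + m*(2*t^2 - 16*t - 66) - 2*t^2 + 22*t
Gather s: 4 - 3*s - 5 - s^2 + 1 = -s^2 - 3*s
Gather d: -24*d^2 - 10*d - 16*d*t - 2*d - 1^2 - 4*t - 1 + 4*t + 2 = -24*d^2 + d*(-16*t - 12)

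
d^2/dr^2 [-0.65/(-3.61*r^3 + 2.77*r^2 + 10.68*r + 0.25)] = ((3.601 - 14.079*r)*(-3.61*r^3 + 2.77*r^2 + 10.68*r + 0.25) - 0.65*(-21.66*r^2 + 11.08*r + 21.36)*(-10.83*r^2 + 5.54*r + 10.68))/(-3.61*r^3 + 2.77*r^2 + 10.68*r + 0.25)^3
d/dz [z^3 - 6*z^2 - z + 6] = 3*z^2 - 12*z - 1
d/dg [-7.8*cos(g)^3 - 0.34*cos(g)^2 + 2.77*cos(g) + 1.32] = (23.4*cos(g)^2 + 0.68*cos(g) - 2.77)*sin(g)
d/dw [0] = 0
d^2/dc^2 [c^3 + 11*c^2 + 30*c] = 6*c + 22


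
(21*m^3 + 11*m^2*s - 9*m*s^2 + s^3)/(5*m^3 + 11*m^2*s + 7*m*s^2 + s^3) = (21*m^2 - 10*m*s + s^2)/(5*m^2 + 6*m*s + s^2)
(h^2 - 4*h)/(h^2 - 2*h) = (h - 4)/(h - 2)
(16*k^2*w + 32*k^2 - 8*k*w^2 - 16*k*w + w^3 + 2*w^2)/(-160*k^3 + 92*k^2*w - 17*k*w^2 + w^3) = (-4*k*w - 8*k + w^2 + 2*w)/(40*k^2 - 13*k*w + w^2)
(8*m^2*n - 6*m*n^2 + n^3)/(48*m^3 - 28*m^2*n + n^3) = n/(6*m + n)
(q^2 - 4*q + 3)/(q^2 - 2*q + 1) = (q - 3)/(q - 1)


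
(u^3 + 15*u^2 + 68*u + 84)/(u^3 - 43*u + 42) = (u^2 + 8*u + 12)/(u^2 - 7*u + 6)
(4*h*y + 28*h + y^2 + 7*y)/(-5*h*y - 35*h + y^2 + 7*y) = (4*h + y)/(-5*h + y)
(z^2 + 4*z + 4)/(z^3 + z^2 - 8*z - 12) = 1/(z - 3)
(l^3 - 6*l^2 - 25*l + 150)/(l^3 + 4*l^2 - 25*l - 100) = (l - 6)/(l + 4)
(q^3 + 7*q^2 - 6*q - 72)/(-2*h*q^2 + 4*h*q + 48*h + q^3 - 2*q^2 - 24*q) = (q^2 + 3*q - 18)/(-2*h*q + 12*h + q^2 - 6*q)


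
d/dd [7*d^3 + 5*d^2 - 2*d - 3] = 21*d^2 + 10*d - 2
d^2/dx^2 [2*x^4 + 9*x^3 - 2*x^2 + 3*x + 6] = 24*x^2 + 54*x - 4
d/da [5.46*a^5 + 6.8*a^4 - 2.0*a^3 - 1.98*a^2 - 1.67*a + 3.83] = 27.3*a^4 + 27.2*a^3 - 6.0*a^2 - 3.96*a - 1.67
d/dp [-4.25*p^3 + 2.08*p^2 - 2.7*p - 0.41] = -12.75*p^2 + 4.16*p - 2.7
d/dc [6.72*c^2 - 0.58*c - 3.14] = 13.44*c - 0.58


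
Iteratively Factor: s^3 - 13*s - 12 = (s + 3)*(s^2 - 3*s - 4) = (s + 1)*(s + 3)*(s - 4)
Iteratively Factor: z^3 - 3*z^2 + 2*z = (z)*(z^2 - 3*z + 2) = z*(z - 1)*(z - 2)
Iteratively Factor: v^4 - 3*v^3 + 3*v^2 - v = (v - 1)*(v^3 - 2*v^2 + v) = v*(v - 1)*(v^2 - 2*v + 1) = v*(v - 1)^2*(v - 1)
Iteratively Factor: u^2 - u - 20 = (u - 5)*(u + 4)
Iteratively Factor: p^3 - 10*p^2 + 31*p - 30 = (p - 5)*(p^2 - 5*p + 6) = (p - 5)*(p - 2)*(p - 3)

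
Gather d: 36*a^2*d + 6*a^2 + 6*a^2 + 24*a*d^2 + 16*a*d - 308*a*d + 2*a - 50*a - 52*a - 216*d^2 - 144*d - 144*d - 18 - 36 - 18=12*a^2 - 100*a + d^2*(24*a - 216) + d*(36*a^2 - 292*a - 288) - 72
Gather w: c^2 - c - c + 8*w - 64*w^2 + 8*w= c^2 - 2*c - 64*w^2 + 16*w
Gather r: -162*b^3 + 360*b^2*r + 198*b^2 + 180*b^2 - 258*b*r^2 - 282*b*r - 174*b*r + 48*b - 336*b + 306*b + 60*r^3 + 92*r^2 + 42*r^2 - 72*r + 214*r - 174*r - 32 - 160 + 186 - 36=-162*b^3 + 378*b^2 + 18*b + 60*r^3 + r^2*(134 - 258*b) + r*(360*b^2 - 456*b - 32) - 42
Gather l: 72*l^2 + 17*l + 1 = 72*l^2 + 17*l + 1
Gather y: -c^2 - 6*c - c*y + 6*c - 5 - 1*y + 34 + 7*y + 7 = -c^2 + y*(6 - c) + 36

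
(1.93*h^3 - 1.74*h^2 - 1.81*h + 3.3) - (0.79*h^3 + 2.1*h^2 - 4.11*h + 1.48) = 1.14*h^3 - 3.84*h^2 + 2.3*h + 1.82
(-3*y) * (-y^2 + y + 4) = 3*y^3 - 3*y^2 - 12*y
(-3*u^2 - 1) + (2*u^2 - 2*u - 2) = -u^2 - 2*u - 3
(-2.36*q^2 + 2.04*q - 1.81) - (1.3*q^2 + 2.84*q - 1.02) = -3.66*q^2 - 0.8*q - 0.79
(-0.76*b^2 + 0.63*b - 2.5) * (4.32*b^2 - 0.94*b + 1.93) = -3.2832*b^4 + 3.436*b^3 - 12.859*b^2 + 3.5659*b - 4.825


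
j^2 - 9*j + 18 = (j - 6)*(j - 3)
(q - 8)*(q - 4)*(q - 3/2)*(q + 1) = q^4 - 25*q^3/2 + 73*q^2/2 + 2*q - 48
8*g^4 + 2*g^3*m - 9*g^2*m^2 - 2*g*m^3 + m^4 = (-4*g + m)*(-g + m)*(g + m)*(2*g + m)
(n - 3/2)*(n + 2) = n^2 + n/2 - 3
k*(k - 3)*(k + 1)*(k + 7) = k^4 + 5*k^3 - 17*k^2 - 21*k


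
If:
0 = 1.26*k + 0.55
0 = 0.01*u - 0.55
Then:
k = -0.44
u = 55.00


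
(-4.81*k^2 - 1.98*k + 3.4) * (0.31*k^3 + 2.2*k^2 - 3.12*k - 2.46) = -1.4911*k^5 - 11.1958*k^4 + 11.7052*k^3 + 25.4902*k^2 - 5.7372*k - 8.364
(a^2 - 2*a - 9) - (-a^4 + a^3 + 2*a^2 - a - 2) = a^4 - a^3 - a^2 - a - 7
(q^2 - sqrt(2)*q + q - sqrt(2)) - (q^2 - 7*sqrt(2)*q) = q + 6*sqrt(2)*q - sqrt(2)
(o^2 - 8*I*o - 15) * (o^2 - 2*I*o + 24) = o^4 - 10*I*o^3 - 7*o^2 - 162*I*o - 360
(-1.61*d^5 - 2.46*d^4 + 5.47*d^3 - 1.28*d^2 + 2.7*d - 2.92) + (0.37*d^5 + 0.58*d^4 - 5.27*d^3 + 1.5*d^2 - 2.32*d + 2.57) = -1.24*d^5 - 1.88*d^4 + 0.2*d^3 + 0.22*d^2 + 0.38*d - 0.35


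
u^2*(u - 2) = u^3 - 2*u^2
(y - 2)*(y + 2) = y^2 - 4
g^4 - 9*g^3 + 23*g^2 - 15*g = g*(g - 5)*(g - 3)*(g - 1)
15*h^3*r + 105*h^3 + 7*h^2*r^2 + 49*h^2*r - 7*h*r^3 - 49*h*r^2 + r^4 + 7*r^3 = (-5*h + r)*(-3*h + r)*(h + r)*(r + 7)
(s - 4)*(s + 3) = s^2 - s - 12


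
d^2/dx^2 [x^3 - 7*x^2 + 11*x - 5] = 6*x - 14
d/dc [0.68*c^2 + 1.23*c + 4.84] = 1.36*c + 1.23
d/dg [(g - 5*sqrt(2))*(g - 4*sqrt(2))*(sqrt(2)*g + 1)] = 3*sqrt(2)*g^2 - 34*g + 31*sqrt(2)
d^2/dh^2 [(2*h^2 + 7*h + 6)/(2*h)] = 6/h^3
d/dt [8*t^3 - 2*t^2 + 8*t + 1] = 24*t^2 - 4*t + 8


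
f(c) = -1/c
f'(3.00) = 0.11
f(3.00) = -0.33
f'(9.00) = 0.01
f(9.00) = -0.11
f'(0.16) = 39.06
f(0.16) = -6.25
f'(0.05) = 400.00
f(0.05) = -20.00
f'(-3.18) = 0.10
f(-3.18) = 0.31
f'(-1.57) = 0.41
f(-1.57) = 0.64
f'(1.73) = 0.33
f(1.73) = -0.58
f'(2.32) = 0.19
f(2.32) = -0.43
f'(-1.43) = 0.49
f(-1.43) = 0.70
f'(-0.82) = 1.49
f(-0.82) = 1.22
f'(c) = c^(-2)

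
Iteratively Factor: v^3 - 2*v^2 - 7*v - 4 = (v + 1)*(v^2 - 3*v - 4) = (v - 4)*(v + 1)*(v + 1)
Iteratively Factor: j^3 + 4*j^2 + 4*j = (j)*(j^2 + 4*j + 4) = j*(j + 2)*(j + 2)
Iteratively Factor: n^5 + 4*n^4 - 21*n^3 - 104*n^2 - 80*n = (n + 4)*(n^4 - 21*n^2 - 20*n) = (n + 4)^2*(n^3 - 4*n^2 - 5*n) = (n - 5)*(n + 4)^2*(n^2 + n) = (n - 5)*(n + 1)*(n + 4)^2*(n)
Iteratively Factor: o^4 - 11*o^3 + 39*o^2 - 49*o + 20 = (o - 5)*(o^3 - 6*o^2 + 9*o - 4) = (o - 5)*(o - 1)*(o^2 - 5*o + 4) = (o - 5)*(o - 4)*(o - 1)*(o - 1)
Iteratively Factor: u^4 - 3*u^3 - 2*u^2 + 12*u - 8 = (u - 1)*(u^3 - 2*u^2 - 4*u + 8) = (u - 2)*(u - 1)*(u^2 - 4) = (u - 2)*(u - 1)*(u + 2)*(u - 2)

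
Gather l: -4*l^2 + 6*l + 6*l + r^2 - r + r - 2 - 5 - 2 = -4*l^2 + 12*l + r^2 - 9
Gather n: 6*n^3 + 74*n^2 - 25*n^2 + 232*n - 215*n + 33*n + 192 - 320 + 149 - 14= 6*n^3 + 49*n^2 + 50*n + 7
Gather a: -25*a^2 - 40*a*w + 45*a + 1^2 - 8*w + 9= -25*a^2 + a*(45 - 40*w) - 8*w + 10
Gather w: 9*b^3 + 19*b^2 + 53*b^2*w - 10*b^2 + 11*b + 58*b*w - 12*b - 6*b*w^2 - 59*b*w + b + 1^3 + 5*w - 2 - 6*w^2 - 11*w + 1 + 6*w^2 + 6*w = 9*b^3 + 9*b^2 - 6*b*w^2 + w*(53*b^2 - b)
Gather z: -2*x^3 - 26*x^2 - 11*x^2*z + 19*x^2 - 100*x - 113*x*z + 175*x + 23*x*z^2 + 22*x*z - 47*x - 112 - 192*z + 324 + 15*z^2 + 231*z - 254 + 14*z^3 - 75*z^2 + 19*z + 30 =-2*x^3 - 7*x^2 + 28*x + 14*z^3 + z^2*(23*x - 60) + z*(-11*x^2 - 91*x + 58) - 12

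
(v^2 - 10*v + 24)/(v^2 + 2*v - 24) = (v - 6)/(v + 6)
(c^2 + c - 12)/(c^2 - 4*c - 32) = (c - 3)/(c - 8)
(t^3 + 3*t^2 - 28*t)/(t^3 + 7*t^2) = (t - 4)/t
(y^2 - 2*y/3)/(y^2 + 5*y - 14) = y*(3*y - 2)/(3*(y^2 + 5*y - 14))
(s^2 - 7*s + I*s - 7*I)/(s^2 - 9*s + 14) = (s + I)/(s - 2)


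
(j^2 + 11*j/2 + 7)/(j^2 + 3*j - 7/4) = 2*(j + 2)/(2*j - 1)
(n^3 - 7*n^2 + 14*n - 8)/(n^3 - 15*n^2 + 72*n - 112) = (n^2 - 3*n + 2)/(n^2 - 11*n + 28)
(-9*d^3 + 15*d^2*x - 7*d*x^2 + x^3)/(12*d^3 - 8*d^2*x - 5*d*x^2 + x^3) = (9*d^2 - 6*d*x + x^2)/(-12*d^2 - 4*d*x + x^2)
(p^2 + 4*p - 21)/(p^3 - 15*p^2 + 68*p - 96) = (p + 7)/(p^2 - 12*p + 32)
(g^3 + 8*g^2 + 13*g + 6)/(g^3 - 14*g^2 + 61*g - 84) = (g^3 + 8*g^2 + 13*g + 6)/(g^3 - 14*g^2 + 61*g - 84)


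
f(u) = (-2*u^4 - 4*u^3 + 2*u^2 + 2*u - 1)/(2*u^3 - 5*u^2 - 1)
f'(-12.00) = -0.95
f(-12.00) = 8.21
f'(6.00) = -0.15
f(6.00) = -13.44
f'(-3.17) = -0.64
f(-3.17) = 0.54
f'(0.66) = 0.91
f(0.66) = 0.13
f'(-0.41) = 2.21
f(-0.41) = 0.64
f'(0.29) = -1.89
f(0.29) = 0.26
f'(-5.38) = -0.83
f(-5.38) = 2.20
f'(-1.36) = 0.02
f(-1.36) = -0.21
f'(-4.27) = -0.76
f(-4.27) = 1.32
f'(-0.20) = 1.31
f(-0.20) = 1.06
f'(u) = (-6*u^2 + 10*u)*(-2*u^4 - 4*u^3 + 2*u^2 + 2*u - 1)/(2*u^3 - 5*u^2 - 1)^2 + (-8*u^3 - 12*u^2 + 4*u + 2)/(2*u^3 - 5*u^2 - 1)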